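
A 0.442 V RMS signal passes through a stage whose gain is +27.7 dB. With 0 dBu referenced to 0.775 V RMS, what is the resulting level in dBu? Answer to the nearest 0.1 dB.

+22.8 dBu

Input level: 20·log₁₀(0.442/0.775) = -4.88 dBu.
Output: -4.88 + 27.7 = +22.8 dBu.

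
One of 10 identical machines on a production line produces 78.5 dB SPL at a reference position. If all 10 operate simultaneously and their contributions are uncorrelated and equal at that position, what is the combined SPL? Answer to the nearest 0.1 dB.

88.5 dB SPL

10 equal incoherent sources raise the level by 10·log₁₀(10) = 10.00 dB.
L_total = 78.5 + 10.00 = 88.5 dB SPL.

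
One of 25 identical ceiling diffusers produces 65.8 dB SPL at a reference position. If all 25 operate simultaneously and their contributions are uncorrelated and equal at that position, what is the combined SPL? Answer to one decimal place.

79.8 dB SPL

25 equal incoherent sources raise the level by 10·log₁₀(25) = 13.98 dB.
L_total = 65.8 + 13.98 = 79.8 dB SPL.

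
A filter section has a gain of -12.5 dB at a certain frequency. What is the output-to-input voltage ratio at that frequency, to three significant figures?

Voltage ratio = 10^(dB/20).
10^(-12.5/20) = 10^(-0.6250) = 0.237.

0.237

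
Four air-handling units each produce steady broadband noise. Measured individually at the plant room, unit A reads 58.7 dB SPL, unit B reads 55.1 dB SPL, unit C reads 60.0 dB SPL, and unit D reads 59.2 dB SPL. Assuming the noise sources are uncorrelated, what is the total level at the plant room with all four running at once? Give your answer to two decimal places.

64.62 dB SPL

Add the sources as powers (linear), then convert back to dB:
L_total = 10·log₁₀(10^(58.7/10) + 10^(55.1/10) + 10^(60.0/10) + 10^(59.2/10)) = 10·log₁₀(2897000) = 64.62 dB SPL.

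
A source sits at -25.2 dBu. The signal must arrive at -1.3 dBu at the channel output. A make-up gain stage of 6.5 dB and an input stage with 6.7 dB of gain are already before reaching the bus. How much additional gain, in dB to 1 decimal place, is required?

10.7 dB

The required make-up gain is the shortfall in the dB sum.
G = -1.3 − (-25.2) − 6.5 − 6.7 = 10.7 dB.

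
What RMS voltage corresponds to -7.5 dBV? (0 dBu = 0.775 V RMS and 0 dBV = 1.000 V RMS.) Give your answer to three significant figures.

V = 1.000 V × 10^(-7.5/20).
= 1.000 × 0.4217 = 0.422 V.

0.422 V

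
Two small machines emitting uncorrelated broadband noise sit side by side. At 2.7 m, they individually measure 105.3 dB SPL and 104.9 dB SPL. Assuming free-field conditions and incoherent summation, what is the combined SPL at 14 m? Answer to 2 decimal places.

Combined at 2.7 m: 10·log₁₀(10^(105.3/10)+10^(104.9/10)) = 108.115 dB SPL.
Then apply −20·log₁₀(14/2.7) = -14.295 dB → 93.82 dB SPL.

93.82 dB SPL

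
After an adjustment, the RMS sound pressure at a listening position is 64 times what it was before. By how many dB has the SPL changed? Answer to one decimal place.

Sound pressure is an amplitude quantity: ΔL = 20·log₁₀(p₂/p₁).
20·log₁₀(64) = 36.1 dB.

36.1 dB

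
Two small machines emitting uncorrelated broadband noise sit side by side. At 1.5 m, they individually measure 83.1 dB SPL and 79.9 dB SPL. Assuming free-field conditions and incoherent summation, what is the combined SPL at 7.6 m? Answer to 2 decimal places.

Combined at 1.5 m: 10·log₁₀(10^(83.1/10)+10^(79.9/10)) = 84.799 dB SPL.
Then apply −20·log₁₀(7.6/1.5) = -14.094 dB → 70.70 dB SPL.

70.70 dB SPL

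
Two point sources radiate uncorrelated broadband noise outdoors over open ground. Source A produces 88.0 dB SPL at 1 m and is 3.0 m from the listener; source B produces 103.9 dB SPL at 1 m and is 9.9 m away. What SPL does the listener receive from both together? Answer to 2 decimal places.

85.06 dB SPL

At the listener: L_A = 88.0 − 20·log₁₀(3.0) = 78.458 dB; L_B = 103.9 − 20·log₁₀(9.9) = 83.987 dB.
Combined: 10·log₁₀(10^(78.458/10)+10^(83.987/10)) = 85.06 dB SPL.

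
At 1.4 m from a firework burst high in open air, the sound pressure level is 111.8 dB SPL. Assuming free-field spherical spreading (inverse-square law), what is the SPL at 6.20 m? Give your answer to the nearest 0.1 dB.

For a point source in a free field, ΔL = −20·log₁₀(d₂/d₁).
ΔL = −20·log₁₀(6.20/1.4) = -12.93 dB, so L₂ = 111.8 + (-12.93) = 98.9 dB SPL.

98.9 dB SPL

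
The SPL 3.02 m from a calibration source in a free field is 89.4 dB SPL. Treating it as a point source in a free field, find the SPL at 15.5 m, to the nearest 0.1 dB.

75.2 dB SPL

Inverse-square spreading gives ΔL = −20·log₁₀(d₂/d₁).
ΔL = −20·log₁₀(15.5/3.02) = -14.21 dB, so L₂ = 89.4 + (-14.21) = 75.2 dB SPL.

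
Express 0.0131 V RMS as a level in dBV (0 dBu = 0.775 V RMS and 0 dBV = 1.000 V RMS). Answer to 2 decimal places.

dBV = 20·log₁₀(V / 1.000 V).
20·log₁₀(0.0131/1.000) = -37.65 dBV.

-37.65 dBV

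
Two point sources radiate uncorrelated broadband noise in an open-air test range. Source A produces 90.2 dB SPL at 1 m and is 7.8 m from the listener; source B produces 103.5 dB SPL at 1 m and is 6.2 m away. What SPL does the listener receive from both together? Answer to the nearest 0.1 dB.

87.8 dB SPL

At the listener: L_A = 90.2 − 20·log₁₀(7.8) = 72.36 dB; L_B = 103.5 − 20·log₁₀(6.2) = 87.65 dB.
Combined: 10·log₁₀(10^(72.36/10)+10^(87.65/10)) = 87.8 dB SPL.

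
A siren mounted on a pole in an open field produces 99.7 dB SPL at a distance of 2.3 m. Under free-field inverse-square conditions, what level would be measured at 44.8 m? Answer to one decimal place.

Inverse-square spreading gives ΔL = −20·log₁₀(d₂/d₁).
ΔL = −20·log₁₀(44.8/2.3) = -25.79 dB, so L₂ = 99.7 + (-25.79) = 73.9 dB SPL.

73.9 dB SPL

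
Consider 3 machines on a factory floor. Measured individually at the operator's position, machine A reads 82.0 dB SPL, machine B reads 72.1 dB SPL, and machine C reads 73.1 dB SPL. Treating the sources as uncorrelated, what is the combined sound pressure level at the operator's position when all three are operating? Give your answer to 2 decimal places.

82.90 dB SPL

Uncorrelated sources add in intensity (power), not in dB.
L_total = 10·log₁₀(10^(82.0/10) + 10^(72.1/10) + 10^(73.1/10)) = 10·log₁₀(195100000) = 82.90 dB SPL.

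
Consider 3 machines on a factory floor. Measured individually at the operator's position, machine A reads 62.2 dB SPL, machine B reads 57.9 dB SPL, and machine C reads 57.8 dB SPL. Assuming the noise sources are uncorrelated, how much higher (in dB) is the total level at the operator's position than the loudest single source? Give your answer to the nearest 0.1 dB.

2.4 dB

Add the sources as powers (linear), then convert back to dB:
L_total = 10·log₁₀(10^(62.2/10) + 10^(57.9/10) + 10^(57.8/10)) = 64.59 dB SPL.
Excess over the loudest (62.2 dB): 64.59 − 62.2 = 2.4 dB.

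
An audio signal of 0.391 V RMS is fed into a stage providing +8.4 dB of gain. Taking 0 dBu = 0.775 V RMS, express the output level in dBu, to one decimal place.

Input level: 20·log₁₀(0.391/0.775) = -5.94 dBu.
Output: -5.94 + 8.4 = +2.5 dBu.

+2.5 dBu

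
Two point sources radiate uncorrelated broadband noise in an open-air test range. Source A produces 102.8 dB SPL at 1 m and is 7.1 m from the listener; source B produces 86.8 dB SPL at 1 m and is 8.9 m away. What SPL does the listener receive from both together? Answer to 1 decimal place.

85.8 dB SPL

At the listener: L_A = 102.8 − 20·log₁₀(7.1) = 85.77 dB; L_B = 86.8 − 20·log₁₀(8.9) = 67.81 dB.
Combined: 10·log₁₀(10^(85.77/10)+10^(67.81/10)) = 85.8 dB SPL.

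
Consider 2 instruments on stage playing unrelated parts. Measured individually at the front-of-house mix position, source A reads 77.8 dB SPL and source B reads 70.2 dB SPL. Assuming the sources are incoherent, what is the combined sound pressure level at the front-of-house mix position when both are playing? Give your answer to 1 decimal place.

Add the sources as powers (linear), then convert back to dB:
L_total = 10·log₁₀(10^(77.8/10) + 10^(70.2/10)) = 10·log₁₀(70730000) = 78.5 dB SPL.

78.5 dB SPL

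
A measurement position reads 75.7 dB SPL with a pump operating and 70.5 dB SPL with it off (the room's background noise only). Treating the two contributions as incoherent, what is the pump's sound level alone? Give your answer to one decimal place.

Background correction is a power subtraction:
L_src = 10·log₁₀(10^(75.7/10) − 10^(70.5/10)) = 10·log₁₀(25930000) = 74.1 dB SPL.

74.1 dB SPL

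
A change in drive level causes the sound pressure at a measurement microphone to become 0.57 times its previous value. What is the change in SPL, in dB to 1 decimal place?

-4.9 dB

Sound pressure is an amplitude quantity: ΔL = 20·log₁₀(p₂/p₁).
20·log₁₀(0.57) = -4.9 dB.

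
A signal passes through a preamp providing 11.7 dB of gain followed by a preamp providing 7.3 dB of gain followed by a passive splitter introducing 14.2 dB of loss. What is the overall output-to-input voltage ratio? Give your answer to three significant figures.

Net gain = 11.7 + 7.3 + (−14.2) = 4.8 dB.
Voltage ratio = 10^(4.8/20) = 1.74.

1.74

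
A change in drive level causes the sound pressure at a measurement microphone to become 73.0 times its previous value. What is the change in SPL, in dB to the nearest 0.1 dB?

37.3 dB

SPL change from a pressure ratio uses the 20·log₁₀ form:
20·log₁₀(73.0) = 37.3 dB.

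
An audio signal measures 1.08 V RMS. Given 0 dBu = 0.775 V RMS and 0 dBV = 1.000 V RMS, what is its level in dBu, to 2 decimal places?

+2.88 dBu

dBu = 20·log₁₀(V / 0.775 V).
20·log₁₀(1.08/0.775) = +2.88 dBu.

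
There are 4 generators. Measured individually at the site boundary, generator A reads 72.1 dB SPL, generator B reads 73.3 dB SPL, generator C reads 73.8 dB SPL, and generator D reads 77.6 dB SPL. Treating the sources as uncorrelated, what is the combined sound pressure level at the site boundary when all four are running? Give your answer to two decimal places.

Uncorrelated sources add in intensity (power), not in dB.
L_total = 10·log₁₀(10^(72.1/10) + 10^(73.3/10) + 10^(73.8/10) + 10^(77.6/10)) = 10·log₁₀(119100000) = 80.76 dB SPL.

80.76 dB SPL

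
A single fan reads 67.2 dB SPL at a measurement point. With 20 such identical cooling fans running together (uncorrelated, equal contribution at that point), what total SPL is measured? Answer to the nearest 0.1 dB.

20 equal incoherent sources raise the level by 10·log₁₀(20) = 13.01 dB.
L_total = 67.2 + 13.01 = 80.2 dB SPL.

80.2 dB SPL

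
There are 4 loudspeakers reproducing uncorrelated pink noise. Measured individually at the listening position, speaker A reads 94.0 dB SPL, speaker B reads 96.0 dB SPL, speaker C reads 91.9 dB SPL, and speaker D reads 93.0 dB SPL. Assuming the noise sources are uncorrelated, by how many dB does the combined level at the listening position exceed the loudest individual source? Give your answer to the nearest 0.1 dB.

4.0 dB

Add the sources as powers (linear), then convert back to dB:
L_total = 10·log₁₀(10^(94.0/10) + 10^(96.0/10) + 10^(91.9/10) + 10^(93.0/10)) = 100.02 dB SPL.
Excess over the loudest (96.0 dB): 100.02 − 96.0 = 4.0 dB.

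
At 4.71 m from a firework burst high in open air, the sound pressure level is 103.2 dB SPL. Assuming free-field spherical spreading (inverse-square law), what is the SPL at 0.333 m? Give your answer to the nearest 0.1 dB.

126.2 dB SPL

Inverse-square spreading gives ΔL = −20·log₁₀(d₂/d₁).
ΔL = −20·log₁₀(0.333/4.71) = 23.01 dB, so L₂ = 103.2 + (23.01) = 126.2 dB SPL.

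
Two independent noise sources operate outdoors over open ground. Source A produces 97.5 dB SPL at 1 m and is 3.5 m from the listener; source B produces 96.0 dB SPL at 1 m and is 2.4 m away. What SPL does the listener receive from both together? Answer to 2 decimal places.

90.61 dB SPL

At the listener: L_A = 97.5 − 20·log₁₀(3.5) = 86.619 dB; L_B = 96.0 − 20·log₁₀(2.4) = 88.396 dB.
Combined: 10·log₁₀(10^(86.619/10)+10^(88.396/10)) = 90.61 dB SPL.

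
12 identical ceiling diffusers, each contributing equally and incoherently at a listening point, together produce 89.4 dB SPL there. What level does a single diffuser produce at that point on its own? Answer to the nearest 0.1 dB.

12 equal incoherent sources add 10·log₁₀(12) = 10.79 dB over one source.
L_one = 89.4 − 10.79 = 78.6 dB SPL.

78.6 dB SPL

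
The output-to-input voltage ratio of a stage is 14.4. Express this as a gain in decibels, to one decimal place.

23.2 dB

For a voltage ratio, dB = 20·log₁₀(V₂/V₁).
20·log₁₀(14.4) = 23.2 dB.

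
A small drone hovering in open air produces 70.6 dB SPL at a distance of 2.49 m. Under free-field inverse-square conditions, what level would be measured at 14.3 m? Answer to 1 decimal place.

Free-field point source: level drops by 20·log₁₀ of the distance ratio.
ΔL = −20·log₁₀(14.3/2.49) = -15.18 dB, so L₂ = 70.6 + (-15.18) = 55.4 dB SPL.

55.4 dB SPL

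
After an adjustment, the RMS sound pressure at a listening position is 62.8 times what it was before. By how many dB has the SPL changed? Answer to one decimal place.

36.0 dB

SPL change from a pressure ratio uses the 20·log₁₀ form:
20·log₁₀(62.8) = 36.0 dB.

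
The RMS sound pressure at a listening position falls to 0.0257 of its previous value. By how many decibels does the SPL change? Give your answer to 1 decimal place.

SPL change from a pressure ratio uses the 20·log₁₀ form:
20·log₁₀(0.0257) = -31.8 dB.

-31.8 dB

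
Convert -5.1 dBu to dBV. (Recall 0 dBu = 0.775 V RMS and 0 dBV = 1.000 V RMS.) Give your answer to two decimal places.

-7.31 dBV

The offset between the scales is 20·log₁₀(0.775/1.000) = −2.214 dB.
So dBV = -5.1 − 2.214 = -7.31 dBV.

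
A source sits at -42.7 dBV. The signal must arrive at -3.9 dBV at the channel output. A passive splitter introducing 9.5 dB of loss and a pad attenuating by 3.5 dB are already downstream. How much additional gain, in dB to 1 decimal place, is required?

The required make-up gain is the shortfall in the dB sum.
G = -3.9 − (-42.7) + 9.5 + 3.5 = 51.8 dB.

51.8 dB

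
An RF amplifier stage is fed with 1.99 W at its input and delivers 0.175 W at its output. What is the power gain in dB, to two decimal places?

-10.56 dB

Power ratio → dB uses the 10·log₁₀ form:
10·log₁₀(0.175/1.99) = 10·log₁₀(0.08794) = -10.56 dB.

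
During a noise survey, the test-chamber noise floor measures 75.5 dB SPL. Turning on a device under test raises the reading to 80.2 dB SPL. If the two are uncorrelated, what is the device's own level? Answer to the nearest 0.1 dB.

78.4 dB SPL

Remove the background by subtracting linear intensities:
L_src = 10·log₁₀(10^(80.2/10) − 10^(75.5/10)) = 10·log₁₀(69230000) = 78.4 dB SPL.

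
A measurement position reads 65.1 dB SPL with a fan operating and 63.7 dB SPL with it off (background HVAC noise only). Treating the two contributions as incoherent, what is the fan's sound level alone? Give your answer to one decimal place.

59.5 dB SPL

Subtract intensities: L_src = 10·log₁₀(10^(L_total/10) − 10^(L_bg/10)).
L_src = 10·log₁₀(10^(65.1/10) − 10^(63.7/10)) = 10·log₁₀(891700) = 59.5 dB SPL.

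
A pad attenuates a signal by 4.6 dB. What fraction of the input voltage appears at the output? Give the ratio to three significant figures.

0.589

Voltage ratio = 10^(dB/20).
10^(-4.6/20) = 10^(-0.2300) = 0.589.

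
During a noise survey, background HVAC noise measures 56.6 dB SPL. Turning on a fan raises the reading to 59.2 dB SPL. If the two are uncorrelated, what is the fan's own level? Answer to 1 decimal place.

55.7 dB SPL

Remove the background by subtracting linear intensities:
L_src = 10·log₁₀(10^(59.2/10) − 10^(56.6/10)) = 10·log₁₀(374700) = 55.7 dB SPL.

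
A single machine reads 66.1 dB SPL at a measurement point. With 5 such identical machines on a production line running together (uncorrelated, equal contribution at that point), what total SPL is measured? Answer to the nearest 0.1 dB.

73.1 dB SPL

5 equal incoherent sources raise the level by 10·log₁₀(5) = 6.99 dB.
L_total = 66.1 + 6.99 = 73.1 dB SPL.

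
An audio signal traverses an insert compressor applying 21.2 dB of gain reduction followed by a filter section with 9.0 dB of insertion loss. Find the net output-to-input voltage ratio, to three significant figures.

0.0309

Net gain = (−21.2) + (−9.0) = -30.2 dB.
Voltage ratio = 10^(-30.2/20) = 0.0309.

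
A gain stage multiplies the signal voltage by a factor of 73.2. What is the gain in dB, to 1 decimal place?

37.3 dB

Voltage is an amplitude quantity, so gain = 20·log₁₀(V_out/V_in).
20·log₁₀(73.2) = 37.3 dB.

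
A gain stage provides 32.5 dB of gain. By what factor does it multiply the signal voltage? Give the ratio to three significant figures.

42.2

Voltage ratio = 10^(dB/20).
10^(32.5/20) = 10^(1.625) = 42.2.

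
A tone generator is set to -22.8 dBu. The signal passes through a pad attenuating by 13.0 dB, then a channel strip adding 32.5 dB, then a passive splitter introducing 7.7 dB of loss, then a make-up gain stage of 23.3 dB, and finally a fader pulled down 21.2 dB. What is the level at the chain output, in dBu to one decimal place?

Gain stages sum in dB:
-22.8 − 13.0 + 32.5 − 7.7 + 23.3 − 21.2 = -8.9 dBu.

-8.9 dBu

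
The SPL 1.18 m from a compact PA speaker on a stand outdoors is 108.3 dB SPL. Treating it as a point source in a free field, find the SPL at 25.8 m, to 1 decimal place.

81.5 dB SPL

For a point source in a free field, ΔL = −20·log₁₀(d₂/d₁).
ΔL = −20·log₁₀(25.8/1.18) = -26.79 dB, so L₂ = 108.3 + (-26.79) = 81.5 dB SPL.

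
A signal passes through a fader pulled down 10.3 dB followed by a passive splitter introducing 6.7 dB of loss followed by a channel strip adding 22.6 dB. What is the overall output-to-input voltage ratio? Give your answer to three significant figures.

1.91

Net gain = (−10.3) + (−6.7) + 22.6 = 5.6 dB.
Voltage ratio = 10^(5.6/20) = 1.91.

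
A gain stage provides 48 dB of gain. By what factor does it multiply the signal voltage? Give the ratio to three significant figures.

251

Voltage ratio = 10^(dB/20).
10^(48/20) = 10^(2.400) = 251.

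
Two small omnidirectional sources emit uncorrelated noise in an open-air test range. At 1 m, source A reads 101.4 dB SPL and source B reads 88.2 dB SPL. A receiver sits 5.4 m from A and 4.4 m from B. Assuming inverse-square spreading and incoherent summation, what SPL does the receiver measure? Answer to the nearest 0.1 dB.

At the listener: L_A = 101.4 − 20·log₁₀(5.4) = 86.75 dB; L_B = 88.2 − 20·log₁₀(4.4) = 75.33 dB.
Combined: 10·log₁₀(10^(86.75/10)+10^(75.33/10)) = 87.1 dB SPL.

87.1 dB SPL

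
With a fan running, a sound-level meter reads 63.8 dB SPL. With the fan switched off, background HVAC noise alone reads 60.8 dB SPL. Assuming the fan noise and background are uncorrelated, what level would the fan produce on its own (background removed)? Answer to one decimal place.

60.8 dB SPL

Background correction is a power subtraction:
L_src = 10·log₁₀(10^(63.8/10) − 10^(60.8/10)) = 10·log₁₀(1197000) = 60.8 dB SPL.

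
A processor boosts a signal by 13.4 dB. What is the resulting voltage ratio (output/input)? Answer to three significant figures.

4.68

Voltage ratio = 10^(dB/20).
10^(13.4/20) = 10^(0.6700) = 4.68.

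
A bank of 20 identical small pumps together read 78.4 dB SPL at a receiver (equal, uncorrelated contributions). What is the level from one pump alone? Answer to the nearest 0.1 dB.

65.4 dB SPL

20 equal incoherent sources add 10·log₁₀(20) = 13.01 dB over one source.
L_one = 78.4 − 13.01 = 65.4 dB SPL.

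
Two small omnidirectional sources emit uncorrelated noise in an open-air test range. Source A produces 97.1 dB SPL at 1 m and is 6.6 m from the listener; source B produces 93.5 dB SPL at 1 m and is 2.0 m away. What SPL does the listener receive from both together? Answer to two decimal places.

88.31 dB SPL

At the listener: L_A = 97.1 − 20·log₁₀(6.6) = 80.709 dB; L_B = 93.5 − 20·log₁₀(2.0) = 87.479 dB.
Combined: 10·log₁₀(10^(80.709/10)+10^(87.479/10)) = 88.31 dB SPL.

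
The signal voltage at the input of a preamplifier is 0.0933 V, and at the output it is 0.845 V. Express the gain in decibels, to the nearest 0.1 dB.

Voltage ratio → dB uses the 20·log₁₀ form:
20·log₁₀(0.845/0.0933) = 20·log₁₀(9.057) = 19.1 dB.

19.1 dB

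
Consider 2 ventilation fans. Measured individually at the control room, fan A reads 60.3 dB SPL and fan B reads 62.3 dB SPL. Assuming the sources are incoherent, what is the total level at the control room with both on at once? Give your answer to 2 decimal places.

64.42 dB SPL

Incoherent sources sum as intensities:
L_total = 10·log₁₀(10^(60.3/10) + 10^(62.3/10)) = 10·log₁₀(2770000) = 64.42 dB SPL.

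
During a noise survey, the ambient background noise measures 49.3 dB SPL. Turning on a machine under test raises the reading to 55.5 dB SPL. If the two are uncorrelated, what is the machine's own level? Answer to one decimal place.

Background correction is a power subtraction:
L_src = 10·log₁₀(10^(55.5/10) − 10^(49.3/10)) = 10·log₁₀(269700) = 54.3 dB SPL.

54.3 dB SPL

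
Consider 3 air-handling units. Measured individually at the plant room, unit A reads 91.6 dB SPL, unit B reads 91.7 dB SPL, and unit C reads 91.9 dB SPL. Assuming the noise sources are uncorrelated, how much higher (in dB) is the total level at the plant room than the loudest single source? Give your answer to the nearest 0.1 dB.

4.6 dB

Add the sources as powers (linear), then convert back to dB:
L_total = 10·log₁₀(10^(91.6/10) + 10^(91.7/10) + 10^(91.9/10)) = 96.51 dB SPL.
Excess over the loudest (91.9 dB): 96.51 − 91.9 = 4.6 dB.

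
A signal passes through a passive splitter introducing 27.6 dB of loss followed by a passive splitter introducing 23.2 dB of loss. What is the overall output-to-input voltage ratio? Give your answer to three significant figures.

0.00288

Net gain = (−27.6) + (−23.2) = -50.8 dB.
Voltage ratio = 10^(-50.8/20) = 0.00288.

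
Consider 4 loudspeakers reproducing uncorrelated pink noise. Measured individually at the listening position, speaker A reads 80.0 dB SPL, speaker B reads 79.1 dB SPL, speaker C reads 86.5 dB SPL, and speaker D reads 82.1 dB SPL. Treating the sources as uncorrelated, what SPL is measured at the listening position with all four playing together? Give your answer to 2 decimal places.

Incoherent sources sum as intensities:
L_total = 10·log₁₀(10^(80.0/10) + 10^(79.1/10) + 10^(86.5/10) + 10^(82.1/10)) = 10·log₁₀(790100000) = 88.98 dB SPL.

88.98 dB SPL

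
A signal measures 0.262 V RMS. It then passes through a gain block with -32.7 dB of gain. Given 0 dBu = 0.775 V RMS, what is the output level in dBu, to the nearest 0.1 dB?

-42.1 dBu

Input level: 20·log₁₀(0.262/0.775) = -9.42 dBu.
Output: -9.42 − 32.7 = -42.1 dBu.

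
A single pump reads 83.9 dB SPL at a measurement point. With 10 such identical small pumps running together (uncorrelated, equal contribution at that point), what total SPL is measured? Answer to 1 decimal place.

10 equal incoherent sources raise the level by 10·log₁₀(10) = 10.00 dB.
L_total = 83.9 + 10.00 = 93.9 dB SPL.

93.9 dB SPL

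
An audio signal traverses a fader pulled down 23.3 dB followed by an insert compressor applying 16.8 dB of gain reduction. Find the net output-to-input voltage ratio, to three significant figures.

Net gain = (−23.3) + (−16.8) = -40.1 dB.
Voltage ratio = 10^(-40.1/20) = 0.00989.

0.00989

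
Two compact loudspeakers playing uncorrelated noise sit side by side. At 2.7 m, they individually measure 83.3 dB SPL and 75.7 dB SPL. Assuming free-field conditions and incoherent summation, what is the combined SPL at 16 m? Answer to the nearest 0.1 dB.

68.5 dB SPL

Combined at 2.7 m: 10·log₁₀(10^(83.3/10)+10^(75.7/10)) = 84.00 dB SPL.
Then apply −20·log₁₀(16/2.7) = -15.46 dB → 68.5 dB SPL.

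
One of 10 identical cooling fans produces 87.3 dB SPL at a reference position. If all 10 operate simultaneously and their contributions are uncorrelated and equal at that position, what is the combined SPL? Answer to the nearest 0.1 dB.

10 equal incoherent sources raise the level by 10·log₁₀(10) = 10.00 dB.
L_total = 87.3 + 10.00 = 97.3 dB SPL.

97.3 dB SPL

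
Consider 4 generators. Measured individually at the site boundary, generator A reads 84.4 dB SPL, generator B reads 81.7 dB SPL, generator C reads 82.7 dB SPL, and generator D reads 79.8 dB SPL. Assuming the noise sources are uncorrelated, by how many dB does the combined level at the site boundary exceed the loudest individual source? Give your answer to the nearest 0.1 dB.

Uncorrelated sources add in intensity (power), not in dB.
L_total = 10·log₁₀(10^(84.4/10) + 10^(81.7/10) + 10^(82.7/10) + 10^(79.8/10)) = 88.48 dB SPL.
Excess over the loudest (84.4 dB): 88.48 − 84.4 = 4.1 dB.

4.1 dB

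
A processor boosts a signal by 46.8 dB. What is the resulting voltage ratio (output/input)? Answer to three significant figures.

219

Voltage ratio = 10^(dB/20).
10^(46.8/20) = 10^(2.340) = 219.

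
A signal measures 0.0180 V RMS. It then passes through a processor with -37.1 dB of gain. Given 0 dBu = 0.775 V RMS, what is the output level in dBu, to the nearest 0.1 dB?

Input level: 20·log₁₀(0.0180/0.775) = -32.68 dBu.
Output: -32.68 − 37.1 = -69.8 dBu.

-69.8 dBu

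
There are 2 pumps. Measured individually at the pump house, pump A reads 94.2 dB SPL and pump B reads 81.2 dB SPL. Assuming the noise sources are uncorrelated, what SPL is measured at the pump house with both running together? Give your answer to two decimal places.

Add the sources as powers (linear), then convert back to dB:
L_total = 10·log₁₀(10^(94.2/10) + 10^(81.2/10)) = 10·log₁₀(2762000000) = 94.41 dB SPL.

94.41 dB SPL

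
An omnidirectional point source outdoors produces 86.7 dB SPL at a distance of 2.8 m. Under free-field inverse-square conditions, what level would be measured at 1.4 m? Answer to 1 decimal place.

92.7 dB SPL

Free-field point source: level drops by 20·log₁₀ of the distance ratio.
ΔL = −20·log₁₀(1.4/2.8) = 6.02 dB, so L₂ = 86.7 + (6.02) = 92.7 dB SPL.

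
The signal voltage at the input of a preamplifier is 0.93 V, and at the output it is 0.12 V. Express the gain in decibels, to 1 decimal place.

-17.8 dB

Voltage ratio → dB uses the 20·log₁₀ form:
20·log₁₀(0.12/0.93) = 20·log₁₀(0.1290) = -17.8 dB.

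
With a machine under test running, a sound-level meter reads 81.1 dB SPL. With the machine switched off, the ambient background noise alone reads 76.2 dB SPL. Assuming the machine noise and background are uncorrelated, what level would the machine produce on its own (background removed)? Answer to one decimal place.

79.4 dB SPL

Remove the background by subtracting linear intensities:
L_src = 10·log₁₀(10^(81.1/10) − 10^(76.2/10)) = 10·log₁₀(87140000) = 79.4 dB SPL.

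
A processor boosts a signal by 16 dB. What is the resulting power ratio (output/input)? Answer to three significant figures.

Power ratio = 10^(dB/10).
10^(16/10) = 10^(1.600) = 39.8.

39.8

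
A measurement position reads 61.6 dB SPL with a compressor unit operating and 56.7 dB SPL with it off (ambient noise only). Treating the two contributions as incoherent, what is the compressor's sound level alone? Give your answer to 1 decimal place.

Remove the background by subtracting linear intensities:
L_src = 10·log₁₀(10^(61.6/10) − 10^(56.7/10)) = 10·log₁₀(977700) = 59.9 dB SPL.

59.9 dB SPL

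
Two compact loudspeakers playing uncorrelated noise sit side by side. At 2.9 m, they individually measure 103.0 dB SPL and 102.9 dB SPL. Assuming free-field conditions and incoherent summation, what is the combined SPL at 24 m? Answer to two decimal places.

87.60 dB SPL

Combined at 2.9 m: 10·log₁₀(10^(103.0/10)+10^(102.9/10)) = 105.961 dB SPL.
Then apply −20·log₁₀(24/2.9) = -18.356 dB → 87.60 dB SPL.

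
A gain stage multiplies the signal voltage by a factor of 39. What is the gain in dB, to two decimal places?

31.82 dB

Voltage is an amplitude quantity, so gain = 20·log₁₀(V_out/V_in).
20·log₁₀(39) = 31.82 dB.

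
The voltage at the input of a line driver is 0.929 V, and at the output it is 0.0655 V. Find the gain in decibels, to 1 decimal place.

Voltage is an amplitude quantity, so gain = 20·log₁₀(V_out/V_in).
20·log₁₀(0.0655/0.929) = 20·log₁₀(0.07051) = -23.0 dB.

-23.0 dB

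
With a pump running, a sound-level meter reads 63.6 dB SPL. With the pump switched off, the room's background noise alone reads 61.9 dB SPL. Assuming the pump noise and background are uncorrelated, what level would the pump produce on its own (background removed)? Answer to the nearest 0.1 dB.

58.7 dB SPL

Subtract intensities: L_src = 10·log₁₀(10^(L_total/10) − 10^(L_bg/10)).
L_src = 10·log₁₀(10^(63.6/10) − 10^(61.9/10)) = 10·log₁₀(742100) = 58.7 dB SPL.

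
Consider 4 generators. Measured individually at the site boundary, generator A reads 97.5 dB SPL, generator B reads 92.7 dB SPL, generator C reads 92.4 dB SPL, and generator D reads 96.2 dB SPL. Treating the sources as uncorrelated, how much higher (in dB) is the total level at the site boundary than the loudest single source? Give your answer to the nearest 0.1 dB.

Incoherent sources sum as intensities:
L_total = 10·log₁₀(10^(97.5/10) + 10^(92.7/10) + 10^(92.4/10) + 10^(96.2/10)) = 101.27 dB SPL.
Excess over the loudest (97.5 dB): 101.27 − 97.5 = 3.8 dB.

3.8 dB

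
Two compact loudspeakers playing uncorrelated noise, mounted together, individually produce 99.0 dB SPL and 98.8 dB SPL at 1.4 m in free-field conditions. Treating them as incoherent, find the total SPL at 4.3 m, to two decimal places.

92.16 dB SPL

Combined at 1.4 m: 10·log₁₀(10^(99.0/10)+10^(98.8/10)) = 101.911 dB SPL.
Then apply −20·log₁₀(4.3/1.4) = -9.747 dB → 92.16 dB SPL.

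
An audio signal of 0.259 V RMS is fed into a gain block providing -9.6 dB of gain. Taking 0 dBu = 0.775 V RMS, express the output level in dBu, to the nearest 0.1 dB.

Input level: 20·log₁₀(0.259/0.775) = -9.52 dBu.
Output: -9.52 − 9.6 = -19.1 dBu.

-19.1 dBu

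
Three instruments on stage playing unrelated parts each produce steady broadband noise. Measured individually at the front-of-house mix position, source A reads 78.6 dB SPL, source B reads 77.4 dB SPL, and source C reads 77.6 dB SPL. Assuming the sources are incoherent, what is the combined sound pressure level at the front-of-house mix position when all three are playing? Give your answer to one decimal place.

Uncorrelated sources add in intensity (power), not in dB.
L_total = 10·log₁₀(10^(78.6/10) + 10^(77.4/10) + 10^(77.6/10)) = 10·log₁₀(184900000) = 82.7 dB SPL.

82.7 dB SPL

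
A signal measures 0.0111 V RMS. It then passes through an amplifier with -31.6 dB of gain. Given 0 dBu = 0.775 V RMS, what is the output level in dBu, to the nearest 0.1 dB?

Input level: 20·log₁₀(0.0111/0.775) = -36.88 dBu.
Output: -36.88 − 31.6 = -68.5 dBu.

-68.5 dBu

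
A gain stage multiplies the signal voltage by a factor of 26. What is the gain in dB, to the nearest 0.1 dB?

28.3 dB

Voltage ratio → dB uses the 20·log₁₀ form:
20·log₁₀(26) = 28.3 dB.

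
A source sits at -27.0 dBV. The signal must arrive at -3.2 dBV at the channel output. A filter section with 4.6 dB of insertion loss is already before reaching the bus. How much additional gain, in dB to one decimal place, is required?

28.4 dB

The required make-up gain is the shortfall in the dB sum.
G = -3.2 − (-27.0) + 4.6 = 28.4 dB.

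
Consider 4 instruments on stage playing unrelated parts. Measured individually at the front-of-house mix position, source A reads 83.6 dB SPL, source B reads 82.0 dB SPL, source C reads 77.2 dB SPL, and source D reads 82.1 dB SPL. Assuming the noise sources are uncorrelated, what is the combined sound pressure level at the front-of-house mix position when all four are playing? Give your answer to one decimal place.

87.8 dB SPL

Uncorrelated sources add in intensity (power), not in dB.
L_total = 10·log₁₀(10^(83.6/10) + 10^(82.0/10) + 10^(77.2/10) + 10^(82.1/10)) = 10·log₁₀(602200000) = 87.8 dB SPL.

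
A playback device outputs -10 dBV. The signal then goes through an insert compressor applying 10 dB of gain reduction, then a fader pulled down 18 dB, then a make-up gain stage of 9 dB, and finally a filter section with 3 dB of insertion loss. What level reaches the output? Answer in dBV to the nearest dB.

Gain stages sum in dB:
-10 − 10 − 18 + 9 − 3 = -32 dBV.

-32 dBV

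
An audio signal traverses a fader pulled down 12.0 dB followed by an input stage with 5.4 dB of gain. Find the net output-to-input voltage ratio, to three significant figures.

0.468

Net gain = (−12.0) + 5.4 = -6.6 dB.
Voltage ratio = 10^(-6.6/20) = 0.468.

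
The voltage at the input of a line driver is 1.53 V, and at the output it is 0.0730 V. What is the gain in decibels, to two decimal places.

-26.43 dB

Voltage is an amplitude quantity, so gain = 20·log₁₀(V_out/V_in).
20·log₁₀(0.0730/1.53) = 20·log₁₀(0.04771) = -26.43 dB.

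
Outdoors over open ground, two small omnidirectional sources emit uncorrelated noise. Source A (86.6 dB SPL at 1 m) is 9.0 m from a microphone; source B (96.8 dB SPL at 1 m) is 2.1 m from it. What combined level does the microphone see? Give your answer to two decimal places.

At the listener: L_A = 86.6 − 20·log₁₀(9.0) = 67.515 dB; L_B = 96.8 − 20·log₁₀(2.1) = 90.356 dB.
Combined: 10·log₁₀(10^(67.515/10)+10^(90.356/10)) = 90.38 dB SPL.

90.38 dB SPL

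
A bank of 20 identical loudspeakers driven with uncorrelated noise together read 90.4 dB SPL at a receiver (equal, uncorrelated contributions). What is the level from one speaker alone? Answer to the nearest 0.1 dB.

20 equal incoherent sources add 10·log₁₀(20) = 13.01 dB over one source.
L_one = 90.4 − 13.01 = 77.4 dB SPL.

77.4 dB SPL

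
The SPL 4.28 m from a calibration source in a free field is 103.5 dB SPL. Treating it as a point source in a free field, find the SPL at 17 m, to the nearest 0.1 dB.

For a point source in a free field, ΔL = −20·log₁₀(d₂/d₁).
ΔL = −20·log₁₀(17/4.28) = -11.98 dB, so L₂ = 103.5 + (-11.98) = 91.5 dB SPL.

91.5 dB SPL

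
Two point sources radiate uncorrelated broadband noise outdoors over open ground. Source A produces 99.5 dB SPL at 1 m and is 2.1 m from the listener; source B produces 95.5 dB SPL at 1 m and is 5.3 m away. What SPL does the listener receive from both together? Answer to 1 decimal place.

At the listener: L_A = 99.5 − 20·log₁₀(2.1) = 93.06 dB; L_B = 95.5 − 20·log₁₀(5.3) = 81.01 dB.
Combined: 10·log₁₀(10^(93.06/10)+10^(81.01/10)) = 93.3 dB SPL.

93.3 dB SPL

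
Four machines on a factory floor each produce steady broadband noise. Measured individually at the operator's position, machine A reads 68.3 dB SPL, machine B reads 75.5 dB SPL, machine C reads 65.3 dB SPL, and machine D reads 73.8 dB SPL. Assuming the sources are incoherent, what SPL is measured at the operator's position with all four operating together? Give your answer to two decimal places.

Incoherent sources sum as intensities:
L_total = 10·log₁₀(10^(68.3/10) + 10^(75.5/10) + 10^(65.3/10) + 10^(73.8/10)) = 10·log₁₀(69620000) = 78.43 dB SPL.

78.43 dB SPL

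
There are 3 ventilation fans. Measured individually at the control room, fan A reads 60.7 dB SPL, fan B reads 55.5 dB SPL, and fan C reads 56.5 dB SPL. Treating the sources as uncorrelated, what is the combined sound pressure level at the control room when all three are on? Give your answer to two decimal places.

Add the sources as powers (linear), then convert back to dB:
L_total = 10·log₁₀(10^(60.7/10) + 10^(55.5/10) + 10^(56.5/10)) = 10·log₁₀(1976000) = 62.96 dB SPL.

62.96 dB SPL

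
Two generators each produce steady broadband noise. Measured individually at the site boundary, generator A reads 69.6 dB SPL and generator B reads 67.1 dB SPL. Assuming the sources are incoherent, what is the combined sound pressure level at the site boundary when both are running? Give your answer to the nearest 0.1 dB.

71.5 dB SPL

Uncorrelated sources add in intensity (power), not in dB.
L_total = 10·log₁₀(10^(69.6/10) + 10^(67.1/10)) = 10·log₁₀(14250000) = 71.5 dB SPL.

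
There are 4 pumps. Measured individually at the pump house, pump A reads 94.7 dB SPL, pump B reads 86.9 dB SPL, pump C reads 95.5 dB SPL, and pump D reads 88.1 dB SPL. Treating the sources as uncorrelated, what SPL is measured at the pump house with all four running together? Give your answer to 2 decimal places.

98.83 dB SPL

Uncorrelated sources add in intensity (power), not in dB.
L_total = 10·log₁₀(10^(94.7/10) + 10^(86.9/10) + 10^(95.5/10) + 10^(88.1/10)) = 10·log₁₀(7635000000) = 98.83 dB SPL.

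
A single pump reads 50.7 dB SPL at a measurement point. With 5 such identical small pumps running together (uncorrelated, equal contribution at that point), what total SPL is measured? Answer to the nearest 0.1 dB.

57.7 dB SPL

5 equal incoherent sources raise the level by 10·log₁₀(5) = 6.99 dB.
L_total = 50.7 + 6.99 = 57.7 dB SPL.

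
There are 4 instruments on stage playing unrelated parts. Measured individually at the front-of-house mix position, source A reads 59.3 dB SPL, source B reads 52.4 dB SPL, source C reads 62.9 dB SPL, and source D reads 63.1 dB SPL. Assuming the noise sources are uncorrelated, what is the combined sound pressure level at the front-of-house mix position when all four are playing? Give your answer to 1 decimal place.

67.0 dB SPL

Uncorrelated sources add in intensity (power), not in dB.
L_total = 10·log₁₀(10^(59.3/10) + 10^(52.4/10) + 10^(62.9/10) + 10^(63.1/10)) = 10·log₁₀(5017000) = 67.0 dB SPL.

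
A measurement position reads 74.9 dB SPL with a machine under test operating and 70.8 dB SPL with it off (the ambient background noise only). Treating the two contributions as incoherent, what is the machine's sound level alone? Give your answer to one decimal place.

72.8 dB SPL

Remove the background by subtracting linear intensities:
L_src = 10·log₁₀(10^(74.9/10) − 10^(70.8/10)) = 10·log₁₀(18880000) = 72.8 dB SPL.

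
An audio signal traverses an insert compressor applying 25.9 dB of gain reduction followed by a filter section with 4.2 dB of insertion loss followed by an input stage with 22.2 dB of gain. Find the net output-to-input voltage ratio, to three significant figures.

0.403

Net gain = (−25.9) + (−4.2) + 22.2 = -7.9 dB.
Voltage ratio = 10^(-7.9/20) = 0.403.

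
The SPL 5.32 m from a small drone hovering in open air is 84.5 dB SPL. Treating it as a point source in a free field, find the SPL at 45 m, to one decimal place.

Free-field point source: level drops by 20·log₁₀ of the distance ratio.
ΔL = −20·log₁₀(45/5.32) = -18.55 dB, so L₂ = 84.5 + (-18.55) = 66.0 dB SPL.

66.0 dB SPL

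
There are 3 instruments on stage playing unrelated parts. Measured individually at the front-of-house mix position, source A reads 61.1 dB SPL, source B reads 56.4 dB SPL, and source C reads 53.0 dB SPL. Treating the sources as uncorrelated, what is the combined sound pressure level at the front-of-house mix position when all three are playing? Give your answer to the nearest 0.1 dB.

Add the sources as powers (linear), then convert back to dB:
L_total = 10·log₁₀(10^(61.1/10) + 10^(56.4/10) + 10^(53.0/10)) = 10·log₁₀(1924000) = 62.8 dB SPL.

62.8 dB SPL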